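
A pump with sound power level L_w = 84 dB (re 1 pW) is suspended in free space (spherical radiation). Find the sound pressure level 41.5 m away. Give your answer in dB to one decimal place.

L_p = L_w − 10·log₁₀(4π·r²) with r = 41.5 m.
4π·r² = 2.164e+04 m², 10·log₁₀ of that is 43.353 dB.
L_p = 84 − 43.353 = 40.65 dB.

40.6 dB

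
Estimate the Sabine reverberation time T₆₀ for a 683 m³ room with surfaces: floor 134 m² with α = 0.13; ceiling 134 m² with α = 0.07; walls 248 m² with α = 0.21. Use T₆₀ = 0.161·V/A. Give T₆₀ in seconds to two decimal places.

1.39 s

Summing Sᵢαᵢ: 134·0.13 + 134·0.07 + 248·0.21 = 78.88 m².
T₆₀ = 0.161 × 683 / 78.88 = 1.394 s.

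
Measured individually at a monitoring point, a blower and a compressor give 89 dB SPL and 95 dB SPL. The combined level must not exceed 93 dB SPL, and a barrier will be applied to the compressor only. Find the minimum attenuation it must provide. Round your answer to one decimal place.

The untreated sources together contribute 10^(89/10) = 7.943e+08, i.e. 89.00 dB SPL.
To meet 93 dB SPL overall, the treated compressor may contribute at most 10^(93/10) − 7.943e+08 = 1.201e+09, i.e. 90.80 dB SPL.
So the compressor must be reduced from 95 to 90.80 dB SPL: IL = 4.20 dB.

4.2 dB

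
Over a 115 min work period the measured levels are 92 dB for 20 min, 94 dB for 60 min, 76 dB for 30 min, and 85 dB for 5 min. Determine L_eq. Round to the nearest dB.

92 dB

The energy average is taken in the linear domain: L_eq = 10·log₁₀[(Σ tᵢ·10^(Lᵢ/10))/T], T = 115 min.
Σ tᵢ·10^(Lᵢ/10) = 20·10^(92/10) + 60·10^(94/10) + 30·10^(76/10) + 5·10^(85/10) = 1.852e+11.
L_eq = 10·log₁₀(1.852e+11/115) = 92.07 dB.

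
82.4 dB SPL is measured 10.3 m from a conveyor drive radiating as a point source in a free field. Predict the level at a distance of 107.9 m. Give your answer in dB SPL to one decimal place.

Point-source attenuation: ΔL = 20·log₁₀(r₂/r₁) = 20·log₁₀(107.9/10.3) = 20.404 dB.
L₂ = 82.4 − 20·log₁₀(107.9/10.3) = 82.4 − 20.404 = 62.00 dB SPL.

62.0 dB SPL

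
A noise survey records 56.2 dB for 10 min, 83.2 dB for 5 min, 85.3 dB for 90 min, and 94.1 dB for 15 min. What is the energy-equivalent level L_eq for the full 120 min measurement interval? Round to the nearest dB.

The energy average is taken in the linear domain: L_eq = 10·log₁₀[(Σ tᵢ·10^(Lᵢ/10))/T], T = 120 min.
Σ tᵢ·10^(Lᵢ/10) = 10·10^(56.2/10) + 5·10^(83.2/10) + 90·10^(85.3/10) + 15·10^(94.1/10) = 7.010e+10.
L_eq = 10·log₁₀(7.010e+10/120) = 87.67 dB.

88 dB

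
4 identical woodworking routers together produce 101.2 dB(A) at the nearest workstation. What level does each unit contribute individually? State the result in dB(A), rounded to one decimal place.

For N identical incoherent sources L_total = L₁ + 10·log₁₀ N, so L₁ = 101.2 − 10·log₁₀(4) = 101.2 − 6.021.

95.2 dB(A)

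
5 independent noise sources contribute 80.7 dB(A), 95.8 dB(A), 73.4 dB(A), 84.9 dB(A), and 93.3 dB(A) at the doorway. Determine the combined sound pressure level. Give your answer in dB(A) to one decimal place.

For uncorrelated sources the intensities add, so convert each level to linear form, sum, and take 10·log₁₀ of the total.
Σ 10^(L/10) = 10^(80.7/10) + 10^(95.8/10) + 10^(73.4/10) + 10^(84.9/10) + 10^(93.3/10) = 6.388e+09.
L_total = 10·log₁₀(6.388e+09) = 98.05 dB(A).

98.1 dB(A)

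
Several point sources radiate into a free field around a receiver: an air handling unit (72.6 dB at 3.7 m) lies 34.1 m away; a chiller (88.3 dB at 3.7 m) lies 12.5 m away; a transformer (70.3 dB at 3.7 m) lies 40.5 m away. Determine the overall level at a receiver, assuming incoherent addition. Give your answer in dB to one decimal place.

77.7 dB

Apply inverse-square spreading to bring every level to the receiver, then sum 10^(L/10).
air handling unit: 72.6 − 20·log₁₀(34.1/3.7) = 72.6 − 19.29 = 53.31 dB.
chiller: 88.3 − 20·log₁₀(12.5/3.7) = 88.3 − 10.57 = 77.73 dB.
transformer: 70.3 − 20·log₁₀(40.5/3.7) = 70.3 − 20.79 = 49.51 dB.
Σ 10^(L/10) = 5.954e+07 → L_total = 10·log₁₀(5.954e+07) = 77.75 dB.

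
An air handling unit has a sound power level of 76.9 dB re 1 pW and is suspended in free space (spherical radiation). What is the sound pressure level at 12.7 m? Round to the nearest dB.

Free-field spherical radiation: L_p = L_w − 10·log₁₀(4π·r²), r = 12.7 m.
4π·r² = 2027 m², 10·log₁₀ of that is 33.068 dB.
L_p = 76.9 − 33.068 = 43.83 dB.

44 dB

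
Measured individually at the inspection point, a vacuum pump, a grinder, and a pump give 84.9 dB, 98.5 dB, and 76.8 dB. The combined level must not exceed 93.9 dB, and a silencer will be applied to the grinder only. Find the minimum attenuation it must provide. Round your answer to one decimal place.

Fixed contribution from the other sources: Σ 10^(L/10) = 10^(84.9/10) + 10^(76.8/10) = 3.569e+08 (85.53 dB).
The limit corresponds to 10^(93.9/10) = 2.455e+09; subtracting the fixed part leaves 2.098e+09 for the grinder, i.e. 93.22 dB.
So the grinder must be reduced from 98.5 to 93.22 dB: IL = 5.28 dB.

5.3 dB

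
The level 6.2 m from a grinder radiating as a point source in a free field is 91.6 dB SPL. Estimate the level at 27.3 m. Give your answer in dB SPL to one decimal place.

For a point source, L₂ = L₁ − 20·log₁₀(r₂/r₁).
L₂ = 91.6 − 20·log₁₀(27.3/6.2) = 91.6 − 12.875 = 78.72 dB SPL.

78.7 dB SPL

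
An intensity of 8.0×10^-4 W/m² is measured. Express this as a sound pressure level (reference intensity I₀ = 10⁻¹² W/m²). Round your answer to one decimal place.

Dividing by I₀ shifts the exponent by 12: I/I₀ = 8.0×10^8.
L = 10·(0.9031 + 8) = 89.03 dB.

89.0 dB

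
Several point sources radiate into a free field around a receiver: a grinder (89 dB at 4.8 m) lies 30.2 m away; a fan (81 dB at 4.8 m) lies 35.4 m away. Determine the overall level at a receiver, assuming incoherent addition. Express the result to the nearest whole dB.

First find each source's level at the receiver (point-source: −20·log₁₀(r/r_ref)), then combine on an intensity basis.
grinder: 89 − 20·log₁₀(30.2/4.8) = 89 − 15.98 = 73.02 dB.
fan: 81 − 20·log₁₀(35.4/4.8) = 81 − 17.36 = 63.64 dB.
Σ 10^(L/10) = 2.238e+07 → L_total = 10·log₁₀(2.238e+07) = 73.50 dB.

73 dB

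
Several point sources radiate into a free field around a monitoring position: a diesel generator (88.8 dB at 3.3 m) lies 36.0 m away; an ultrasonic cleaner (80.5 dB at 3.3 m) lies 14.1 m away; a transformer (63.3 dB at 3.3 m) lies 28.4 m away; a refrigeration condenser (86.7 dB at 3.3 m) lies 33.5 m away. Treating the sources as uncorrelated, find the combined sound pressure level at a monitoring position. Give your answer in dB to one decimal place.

First find each source's level at the receiver (point-source: −20·log₁₀(r/r_ref)), then combine on an intensity basis.
diesel generator: 88.8 − 20·log₁₀(36.0/3.3) = 88.8 − 20.76 = 68.04 dB.
ultrasonic cleaner: 80.5 − 20·log₁₀(14.1/3.3) = 80.5 − 12.61 = 67.89 dB.
transformer: 63.3 − 20·log₁₀(28.4/3.3) = 63.3 − 18.70 = 44.60 dB.
refrigeration condenser: 86.7 − 20·log₁₀(33.5/3.3) = 86.7 − 20.13 = 66.57 dB.
Σ 10^(L/10) = 1.709e+07 → L_total = 10·log₁₀(1.709e+07) = 72.33 dB.

72.3 dB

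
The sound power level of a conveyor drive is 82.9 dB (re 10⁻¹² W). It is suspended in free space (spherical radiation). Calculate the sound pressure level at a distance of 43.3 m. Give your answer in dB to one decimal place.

Free-field spherical radiation: L_p = L_w − 10·log₁₀(4π·r²), r = 43.3 m.
4π·r² = 2.356e+04 m², 10·log₁₀ of that is 43.722 dB.
L_p = 82.9 − 43.722 = 39.18 dB.

39.2 dB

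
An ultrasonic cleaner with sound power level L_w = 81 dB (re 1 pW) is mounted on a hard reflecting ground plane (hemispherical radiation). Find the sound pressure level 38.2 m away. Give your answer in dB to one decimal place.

41.4 dB

The power spreads over a hemisphere of area 2π·r², so L_p = L_w − 10·log₁₀(2π·r²).
2π·r² = 9169 m², 10·log₁₀ of that is 39.623 dB.
L_p = 81 − 39.623 = 41.38 dB.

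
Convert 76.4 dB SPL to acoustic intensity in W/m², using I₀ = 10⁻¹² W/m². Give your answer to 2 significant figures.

L = 10·log₁₀(I/I₀) ⇒ I = I₀·10^(L/10) = 10⁻¹² × 10^7.64.

4.4e-05 W/m²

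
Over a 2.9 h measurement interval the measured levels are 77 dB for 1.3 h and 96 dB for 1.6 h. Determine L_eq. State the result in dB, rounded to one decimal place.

L_eq = 10·log₁₀[(1/T)·Σ tᵢ·10^(Lᵢ/10)] with T = 2.9 h.
Σ tᵢ·10^(Lᵢ/10) = 1.3·10^(77/10) + 1.6·10^(96/10) = 6.435e+09.
L_eq = 10·log₁₀(6.435e+09/2.9) = 93.46 dB.

93.5 dB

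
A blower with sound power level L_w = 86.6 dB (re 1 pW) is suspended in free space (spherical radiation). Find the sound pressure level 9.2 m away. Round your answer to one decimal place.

L_p = L_w − 10·log₁₀(4π·r²) with r = 9.2 m.
4π·r² = 1064 m², 10·log₁₀ of that is 30.268 dB.
L_p = 86.6 − 30.268 = 56.33 dB.

56.3 dB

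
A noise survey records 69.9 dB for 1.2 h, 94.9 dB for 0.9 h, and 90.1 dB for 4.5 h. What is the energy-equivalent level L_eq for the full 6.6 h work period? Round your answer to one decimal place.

90.5 dB

L_eq = 10·log₁₀[(1/T)·Σ tᵢ·10^(Lᵢ/10)] with T = 6.6 h.
Σ tᵢ·10^(Lᵢ/10) = 1.2·10^(69.9/10) + 0.9·10^(94.9/10) + 4.5·10^(90.1/10) = 7.398e+09.
L_eq = 10·log₁₀(7.398e+09/6.6) = 90.50 dB.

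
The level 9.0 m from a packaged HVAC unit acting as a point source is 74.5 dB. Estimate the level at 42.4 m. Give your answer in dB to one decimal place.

61.0 dB

For a point source, L₂ = L₁ − 20·log₁₀(r₂/r₁).
L₂ = 74.5 − 20·log₁₀(42.4/9.0) = 74.5 − 13.462 = 61.04 dB.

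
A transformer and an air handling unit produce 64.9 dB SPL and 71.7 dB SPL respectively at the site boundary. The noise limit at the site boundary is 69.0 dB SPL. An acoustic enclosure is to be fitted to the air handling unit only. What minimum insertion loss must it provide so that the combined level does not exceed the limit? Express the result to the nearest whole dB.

Everything except the air handling unit sums to 10^(64.9/10) = 3.090e+06 in linear terms, 64.90 dB SPL.
To meet 69.0 dB SPL overall, the treated air handling unit may contribute at most 10^(69.0/10) − 3.090e+06 = 4.853e+06, i.e. 66.86 dB SPL.
So the air handling unit must be reduced from 71.7 to 66.86 dB SPL: IL = 4.84 dB.

5 dB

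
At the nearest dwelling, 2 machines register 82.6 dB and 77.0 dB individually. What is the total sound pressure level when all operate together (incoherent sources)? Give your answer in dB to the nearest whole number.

84 dB

For uncorrelated sources the intensities add, so convert each level to linear form, sum, and take 10·log₁₀ of the total.
Σ 10^(L/10) = 10^(82.6/10) + 10^(77.0/10) = 2.321e+08.
L_total = 10·log₁₀(2.321e+08) = 83.66 dB.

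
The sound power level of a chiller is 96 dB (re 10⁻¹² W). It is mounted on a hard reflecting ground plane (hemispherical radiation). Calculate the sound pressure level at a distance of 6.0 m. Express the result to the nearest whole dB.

The power spreads over a hemisphere of area 2π·r², so L_p = L_w − 10·log₁₀(2π·r²).
2π·r² = 226.2 m², 10·log₁₀ of that is 23.545 dB.
L_p = 96 − 23.545 = 72.46 dB.

72 dB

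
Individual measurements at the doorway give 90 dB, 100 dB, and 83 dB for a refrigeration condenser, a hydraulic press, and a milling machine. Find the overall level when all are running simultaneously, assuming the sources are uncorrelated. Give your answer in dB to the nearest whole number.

For uncorrelated sources the intensities add, so convert each level to linear form, sum, and take 10·log₁₀ of the total.
Σ 10^(L/10) = 10^(90/10) + 10^(100/10) + 10^(83/10) = 1.120e+10.
L_total = 10·log₁₀(1.120e+10) = 100.49 dB.

100 dB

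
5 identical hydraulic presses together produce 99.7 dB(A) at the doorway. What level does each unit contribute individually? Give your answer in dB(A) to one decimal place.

92.7 dB(A)

5 equal contributions raise the level by 10·log₁₀ 5 = 6.990 dB, so each unit alone gives 99.7 − 6.990.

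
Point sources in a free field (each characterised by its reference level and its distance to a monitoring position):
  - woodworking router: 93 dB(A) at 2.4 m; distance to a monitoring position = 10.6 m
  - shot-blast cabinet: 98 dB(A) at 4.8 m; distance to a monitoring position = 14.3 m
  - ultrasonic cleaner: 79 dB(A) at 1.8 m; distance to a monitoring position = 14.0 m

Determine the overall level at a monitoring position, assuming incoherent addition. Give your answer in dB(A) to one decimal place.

89.1 dB(A)

Apply inverse-square spreading to bring every level to the receiver, then sum 10^(L/10).
woodworking router: 93 − 20·log₁₀(10.6/2.4) = 93 − 12.90 = 80.10 dB(A).
shot-blast cabinet: 98 − 20·log₁₀(14.3/4.8) = 98 − 9.48 = 88.52 dB(A).
ultrasonic cleaner: 79 − 20·log₁₀(14.0/1.8) = 79 − 17.82 = 61.18 dB(A).
Σ 10^(L/10) = 8.145e+08 → L_total = 10·log₁₀(8.145e+08) = 89.11 dB(A).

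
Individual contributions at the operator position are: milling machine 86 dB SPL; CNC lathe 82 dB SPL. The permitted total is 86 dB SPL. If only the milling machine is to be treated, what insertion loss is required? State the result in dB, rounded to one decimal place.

Fixed contribution from the other source: Σ 10^(L/10) = 10^(82/10) = 1.585e+08 (82.00 dB SPL).
The limit corresponds to 10^(86/10) = 3.981e+08; subtracting the fixed part leaves 2.396e+08 for the milling machine, i.e. 83.80 dB SPL.
So the milling machine must be reduced from 86 to 83.80 dB SPL: IL = 2.20 dB.

2.2 dB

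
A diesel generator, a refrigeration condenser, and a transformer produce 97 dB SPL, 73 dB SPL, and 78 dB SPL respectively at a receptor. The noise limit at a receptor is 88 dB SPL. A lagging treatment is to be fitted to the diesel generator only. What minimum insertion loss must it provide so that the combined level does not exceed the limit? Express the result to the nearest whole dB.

Fixed contribution from the other sources: Σ 10^(L/10) = 10^(73/10) + 10^(78/10) = 8.305e+07 (79.19 dB SPL).
The limit corresponds to 10^(88/10) = 6.310e+08; subtracting the fixed part leaves 5.479e+08 for the diesel generator, i.e. 87.39 dB SPL.
Required insertion loss = 97 − 87.39 = 9.61 dB.

10 dB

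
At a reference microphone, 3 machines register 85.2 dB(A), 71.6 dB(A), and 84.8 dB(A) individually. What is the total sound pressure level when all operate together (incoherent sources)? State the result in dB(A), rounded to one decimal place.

88.1 dB(A)

Incoherent sources combine by intensity addition: L_total = 10·log₁₀(Σ 10^(L_i/10)).
Σ 10^(L/10) = 10^(85.2/10) + 10^(71.6/10) + 10^(84.8/10) = 6.476e+08.
L_total = 10·log₁₀(6.476e+08) = 88.11 dB(A).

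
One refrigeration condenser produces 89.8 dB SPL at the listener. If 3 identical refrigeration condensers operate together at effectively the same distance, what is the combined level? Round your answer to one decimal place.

94.6 dB SPL

L_total = L₁ + 10·log₁₀ N for N identical incoherent sources.
L_total = 89.8 + 10·log₁₀(3) = 89.8 + 4.771 = 94.57 dB SPL.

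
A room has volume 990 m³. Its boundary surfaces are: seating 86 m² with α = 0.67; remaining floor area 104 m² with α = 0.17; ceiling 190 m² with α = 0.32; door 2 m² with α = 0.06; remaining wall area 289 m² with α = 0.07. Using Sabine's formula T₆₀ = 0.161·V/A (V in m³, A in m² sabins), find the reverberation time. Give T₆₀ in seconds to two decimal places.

A = Σ Sᵢαᵢ = 86·0.67 + 104·0.17 + 190·0.32 + 2·0.06 + 289·0.07 = 156.45 m².
T₆₀ = 0.161 × 990 / 156.45 = 1.019 s.

1.02 s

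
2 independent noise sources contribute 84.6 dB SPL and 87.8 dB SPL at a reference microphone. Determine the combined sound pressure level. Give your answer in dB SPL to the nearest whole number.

89 dB SPL

Incoherent sources combine by intensity addition: L_total = 10·log₁₀(Σ 10^(L_i/10)).
Σ 10^(L/10) = 10^(84.6/10) + 10^(87.8/10) = 8.910e+08.
L_total = 10·log₁₀(8.910e+08) = 89.50 dB SPL.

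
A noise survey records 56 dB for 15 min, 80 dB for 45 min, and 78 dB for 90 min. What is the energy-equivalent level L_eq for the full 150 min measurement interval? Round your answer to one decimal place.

78.3 dB

The energy average is taken in the linear domain: L_eq = 10·log₁₀[(Σ tᵢ·10^(Lᵢ/10))/T], T = 150 min.
Σ tᵢ·10^(Lᵢ/10) = 15·10^(56/10) + 45·10^(80/10) + 90·10^(78/10) = 1.018e+10.
L_eq = 10·log₁₀(1.018e+10/150) = 78.32 dB.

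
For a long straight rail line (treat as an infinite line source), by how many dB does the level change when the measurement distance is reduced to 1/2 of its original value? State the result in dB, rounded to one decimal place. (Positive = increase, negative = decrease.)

A line source loses 3 dB per doubling of distance; generally ΔL = −10·log₁₀(r₂/r₁).
ΔL = −10·log₁₀(0.5) = +3.01 dB.

+3.0 dB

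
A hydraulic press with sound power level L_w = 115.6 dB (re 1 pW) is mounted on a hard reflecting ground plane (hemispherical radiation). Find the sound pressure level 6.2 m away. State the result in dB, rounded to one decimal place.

Free-field hemispherical radiation: L_p = L_w − 10·log₁₀(2π·r²), r = 6.2 m.
2π·r² = 241.5 m², 10·log₁₀ of that is 23.830 dB.
L_p = 115.6 − 23.830 = 91.77 dB.

91.8 dB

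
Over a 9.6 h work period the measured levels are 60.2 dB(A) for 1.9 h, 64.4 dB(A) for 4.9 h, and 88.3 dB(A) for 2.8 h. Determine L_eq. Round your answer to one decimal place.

83.0 dB(A)

L_eq = 10·log₁₀[(1/T)·Σ tᵢ·10^(Lᵢ/10)] with T = 9.6 h.
Σ tᵢ·10^(Lᵢ/10) = 1.9·10^(60.2/10) + 4.9·10^(64.4/10) + 2.8·10^(88.3/10) = 1.909e+09.
L_eq = 10·log₁₀(1.909e+09/9.6) = 82.98 dB(A).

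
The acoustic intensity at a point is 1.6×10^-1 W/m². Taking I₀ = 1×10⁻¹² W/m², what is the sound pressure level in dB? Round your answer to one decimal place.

L = 10·log₁₀(I/I₀) = 10·log₁₀(1.6×10^-1/10⁻¹²) = 10·log₁₀(1.6×10^11).
L = 10·(0.2041 + 11) = 112.04 dB.

112.0 dB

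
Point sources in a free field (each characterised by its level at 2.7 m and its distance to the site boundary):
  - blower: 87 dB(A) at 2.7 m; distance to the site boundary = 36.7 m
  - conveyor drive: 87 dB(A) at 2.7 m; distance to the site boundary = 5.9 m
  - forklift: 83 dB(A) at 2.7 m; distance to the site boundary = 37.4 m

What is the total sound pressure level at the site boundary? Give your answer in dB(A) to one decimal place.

80.4 dB(A)

First find each source's level at the receiver (point-source: −20·log₁₀(r/r_ref)), then combine on an intensity basis.
blower: 87 − 20·log₁₀(36.7/2.7) = 87 − 22.67 = 64.33 dB(A).
conveyor drive: 87 − 20·log₁₀(5.9/2.7) = 87 − 6.79 = 80.21 dB(A).
forklift: 83 − 20·log₁₀(37.4/2.7) = 83 − 22.83 = 60.17 dB(A).
Σ 10^(L/10) = 1.087e+08 → L_total = 10·log₁₀(1.087e+08) = 80.36 dB(A).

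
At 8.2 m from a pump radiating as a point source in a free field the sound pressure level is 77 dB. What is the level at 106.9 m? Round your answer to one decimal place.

54.7 dB

Spherical spreading from a point source gives a 20·log₁₀(r₂/r₁) drop.
L₂ = 77 − 20·log₁₀(106.9/8.2) = 77 − 22.303 = 54.70 dB.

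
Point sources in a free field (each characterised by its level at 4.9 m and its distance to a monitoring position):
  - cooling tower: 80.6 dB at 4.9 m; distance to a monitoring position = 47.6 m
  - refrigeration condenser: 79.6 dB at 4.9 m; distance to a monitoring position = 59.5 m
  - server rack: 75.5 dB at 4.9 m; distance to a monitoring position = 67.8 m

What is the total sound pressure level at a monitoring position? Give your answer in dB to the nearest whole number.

63 dB

First find each source's level at the receiver (point-source: −20·log₁₀(r/r_ref)), then combine on an intensity basis.
cooling tower: 80.6 − 20·log₁₀(47.6/4.9) = 80.6 − 19.75 = 60.85 dB.
refrigeration condenser: 79.6 − 20·log₁₀(59.5/4.9) = 79.6 − 21.69 = 57.91 dB.
server rack: 75.5 − 20·log₁₀(67.8/4.9) = 75.5 − 22.82 = 52.68 dB.
Σ 10^(L/10) = 2.021e+06 → L_total = 10·log₁₀(2.021e+06) = 63.05 dB.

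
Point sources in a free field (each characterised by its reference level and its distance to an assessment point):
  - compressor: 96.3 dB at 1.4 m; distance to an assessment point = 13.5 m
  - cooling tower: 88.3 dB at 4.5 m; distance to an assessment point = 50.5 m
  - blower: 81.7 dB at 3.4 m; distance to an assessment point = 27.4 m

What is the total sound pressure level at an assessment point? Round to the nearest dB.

Apply inverse-square spreading to bring every level to the receiver, then sum 10^(L/10).
compressor: 96.3 − 20·log₁₀(13.5/1.4) = 96.3 − 19.68 = 76.62 dB.
cooling tower: 88.3 − 20·log₁₀(50.5/4.5) = 88.3 − 21.00 = 67.30 dB.
blower: 81.7 − 20·log₁₀(27.4/3.4) = 81.7 − 18.13 = 63.57 dB.
Σ 10^(L/10) = 5.352e+07 → L_total = 10·log₁₀(5.352e+07) = 77.29 dB.

77 dB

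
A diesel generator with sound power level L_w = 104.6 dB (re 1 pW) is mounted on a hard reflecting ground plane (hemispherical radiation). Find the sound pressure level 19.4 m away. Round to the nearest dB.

L_p = L_w − 10·log₁₀(2π·r²) with r = 19.4 m.
2π·r² = 2365 m², 10·log₁₀ of that is 33.738 dB.
L_p = 104.6 − 33.738 = 70.86 dB.

71 dB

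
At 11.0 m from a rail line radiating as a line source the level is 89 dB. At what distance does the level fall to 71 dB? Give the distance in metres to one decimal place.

Line-source spreading drops the level by 10·log₁₀(r₂/r₁); inverting, r₂/r₁ = 10^(ΔL/10).
r₂ = 11.0·10^((89−71)/10) = 11.0·10^(18.0/10) = 694.05 m.

694.1 m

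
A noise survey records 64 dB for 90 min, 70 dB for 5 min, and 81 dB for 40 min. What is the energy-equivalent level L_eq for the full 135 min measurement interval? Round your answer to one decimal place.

75.9 dB

L_eq = 10·log₁₀[(1/T)·Σ tᵢ·10^(Lᵢ/10)] with T = 135 min.
Σ tᵢ·10^(Lᵢ/10) = 90·10^(64/10) + 5·10^(70/10) + 40·10^(81/10) = 5.312e+09.
L_eq = 10·log₁₀(5.312e+09/135) = 75.95 dB.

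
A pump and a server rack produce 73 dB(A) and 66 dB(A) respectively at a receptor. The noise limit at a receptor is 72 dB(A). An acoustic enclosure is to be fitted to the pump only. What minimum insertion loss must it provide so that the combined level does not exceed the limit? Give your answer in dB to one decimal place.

The untreated sources together contribute 10^(66/10) = 3.981e+06, i.e. 66.00 dB(A).
To meet 72 dB(A) overall, the treated pump may contribute at most 10^(72/10) − 3.981e+06 = 1.187e+07, i.e. 70.74 dB(A).
Required insertion loss = 73 − 70.74 = 2.26 dB.

2.3 dB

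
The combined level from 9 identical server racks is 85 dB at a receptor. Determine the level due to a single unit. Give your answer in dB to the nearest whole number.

Dividing the total intensity by 9 lowers the level by 10·log₁₀ 9 = 9.542 dB: L₁ = 85 − 9.542.

75 dB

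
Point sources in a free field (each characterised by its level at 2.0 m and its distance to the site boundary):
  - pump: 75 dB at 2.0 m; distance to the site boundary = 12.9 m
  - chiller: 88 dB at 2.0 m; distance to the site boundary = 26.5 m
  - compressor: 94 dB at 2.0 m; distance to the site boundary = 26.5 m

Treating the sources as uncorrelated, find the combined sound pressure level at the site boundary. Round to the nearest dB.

Propagate each source to the receiver with L = L_ref − 20·log₁₀(r/r_ref), then add intensities.
pump: 75 − 20·log₁₀(12.9/2.0) = 75 − 16.19 = 58.81 dB.
chiller: 88 − 20·log₁₀(26.5/2.0) = 88 − 22.44 = 65.56 dB.
compressor: 94 − 20·log₁₀(26.5/2.0) = 94 − 22.44 = 71.56 dB.
Σ 10^(L/10) = 1.866e+07 → L_total = 10·log₁₀(1.866e+07) = 72.71 dB.

73 dB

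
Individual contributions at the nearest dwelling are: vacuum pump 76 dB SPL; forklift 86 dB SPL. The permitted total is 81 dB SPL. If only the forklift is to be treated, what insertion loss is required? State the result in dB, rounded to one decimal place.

6.7 dB

Fixed contribution from the other source: Σ 10^(L/10) = 10^(76/10) = 3.981e+07 (76.00 dB SPL).
The limit corresponds to 10^(81/10) = 1.259e+08; subtracting the fixed part leaves 8.608e+07 for the forklift, i.e. 79.35 dB SPL.
Required insertion loss = 86 − 79.35 = 6.65 dB.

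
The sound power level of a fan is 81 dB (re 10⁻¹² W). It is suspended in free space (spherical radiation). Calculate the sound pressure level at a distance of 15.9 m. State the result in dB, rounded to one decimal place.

L_p = L_w − 10·log₁₀(4π·r²) with r = 15.9 m.
4π·r² = 3177 m², 10·log₁₀ of that is 35.020 dB.
L_p = 81 − 35.020 = 45.98 dB.

46.0 dB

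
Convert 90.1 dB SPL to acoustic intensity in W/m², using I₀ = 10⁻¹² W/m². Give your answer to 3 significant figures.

L = 10·log₁₀(I/I₀) ⇒ I = I₀·10^(L/10) = 10⁻¹² × 10^9.01.

0.00102 W/m²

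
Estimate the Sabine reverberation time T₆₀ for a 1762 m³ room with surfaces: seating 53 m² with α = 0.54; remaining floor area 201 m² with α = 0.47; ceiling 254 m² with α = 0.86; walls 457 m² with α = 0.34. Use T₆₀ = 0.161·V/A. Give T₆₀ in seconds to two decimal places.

0.57 s

Summing Sᵢαᵢ: 53·0.54 + 201·0.47 + 254·0.86 + 457·0.34 = 496.91 m².
T₆₀ = 0.161·V/A = 0.161·1762/496.91 = 0.571 s.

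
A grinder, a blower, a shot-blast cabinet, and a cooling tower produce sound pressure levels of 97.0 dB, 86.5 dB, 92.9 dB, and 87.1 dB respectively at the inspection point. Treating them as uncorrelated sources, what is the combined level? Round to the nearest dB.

Incoherent sources combine by intensity addition: L_total = 10·log₁₀(Σ 10^(L_i/10)).
Σ 10^(L/10) = 10^(97.0/10) + 10^(86.5/10) + 10^(92.9/10) + 10^(87.1/10) = 7.921e+09.
L_total = 10·log₁₀(7.921e+09) = 98.99 dB.

99 dB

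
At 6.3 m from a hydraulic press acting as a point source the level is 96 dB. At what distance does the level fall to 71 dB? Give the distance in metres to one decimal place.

For a point source L₁ − L₂ = 20·log₁₀(r₂/r₁), so r₂ = r₁·10^((L₁−L₂)/20).
r₂ = 6.3·10^((96−71)/20) = 6.3·10^(25.0/20) = 112.03 m.

112.0 m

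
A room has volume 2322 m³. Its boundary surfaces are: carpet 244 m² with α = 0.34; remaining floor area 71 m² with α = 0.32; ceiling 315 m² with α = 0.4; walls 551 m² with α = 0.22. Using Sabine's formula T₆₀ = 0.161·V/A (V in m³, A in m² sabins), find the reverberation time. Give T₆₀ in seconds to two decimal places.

1.06 s

Summing Sᵢαᵢ: 244·0.34 + 71·0.32 + 315·0.4 + 551·0.22 = 352.90 m².
T₆₀ = 0.161·V/A = 0.161·2322/352.90 = 1.059 s.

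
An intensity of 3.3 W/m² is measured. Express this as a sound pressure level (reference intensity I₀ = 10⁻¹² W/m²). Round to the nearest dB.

125 dB

Dividing by I₀ shifts the exponent by 12: I/I₀ = 3.3×10^12.
L = 10·(0.5185 + 12) = 125.19 dB.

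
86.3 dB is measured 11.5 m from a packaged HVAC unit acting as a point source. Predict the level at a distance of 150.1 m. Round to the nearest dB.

64 dB

Point-source attenuation: ΔL = 20·log₁₀(r₂/r₁) = 20·log₁₀(150.1/11.5) = 22.314 dB.
L₂ = 86.3 − 20·log₁₀(150.1/11.5) = 86.3 − 22.314 = 63.99 dB.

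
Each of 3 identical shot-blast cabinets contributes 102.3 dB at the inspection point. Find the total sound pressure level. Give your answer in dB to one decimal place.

107.1 dB

L_total = L₁ + 10·log₁₀ N for N identical incoherent sources.
L_total = 102.3 + 10·log₁₀(3) = 102.3 + 4.771 = 107.07 dB.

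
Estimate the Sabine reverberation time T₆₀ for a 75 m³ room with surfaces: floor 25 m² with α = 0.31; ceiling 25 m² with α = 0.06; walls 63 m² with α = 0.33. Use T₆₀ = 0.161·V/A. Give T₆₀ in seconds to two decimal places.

0.40 s

Total absorption A = 25·0.31 + 25·0.06 + 63·0.33 = 30.04 m² sabins.
T₆₀ = 0.161 × 75 / 30.04 = 0.402 s.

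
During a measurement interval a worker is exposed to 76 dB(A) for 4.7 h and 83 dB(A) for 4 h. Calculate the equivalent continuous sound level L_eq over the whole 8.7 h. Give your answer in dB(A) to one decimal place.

80.5 dB(A)

L_eq = 10·log₁₀[(1/T)·Σ tᵢ·10^(Lᵢ/10)] with T = 8.7 h.
Σ tᵢ·10^(Lᵢ/10) = 4.7·10^(76/10) + 4·10^(83/10) = 9.852e+08.
L_eq = 10·log₁₀(9.852e+08/8.7) = 80.54 dB(A).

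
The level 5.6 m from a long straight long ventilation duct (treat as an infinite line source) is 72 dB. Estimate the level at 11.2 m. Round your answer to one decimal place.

69.0 dB

Cylindrical spreading from a line source gives a 10·log₁₀(r₂/r₁) drop.
L₂ = 72 − 10·log₁₀(11.2/5.6) = 72 − 3.010 = 68.99 dB.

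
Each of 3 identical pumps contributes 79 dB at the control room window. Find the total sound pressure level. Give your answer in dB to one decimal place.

With 3 equal, uncorrelated contributions the intensity is 3× that of one unit, giving a rise of 10·log₁₀ 3.
L_total = 79 + 10·log₁₀(3) = 79 + 4.771 = 83.77 dB.

83.8 dB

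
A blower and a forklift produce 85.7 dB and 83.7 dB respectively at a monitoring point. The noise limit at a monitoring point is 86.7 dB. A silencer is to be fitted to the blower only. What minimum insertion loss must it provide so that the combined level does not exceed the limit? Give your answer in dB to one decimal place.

2.0 dB

Fixed contribution from the other source: Σ 10^(L/10) = 10^(83.7/10) = 2.344e+08 (83.70 dB).
To meet 86.7 dB overall, the treated blower may contribute at most 10^(86.7/10) − 2.344e+08 = 2.333e+08, i.e. 83.68 dB.
Required insertion loss = 85.7 − 83.68 = 2.02 dB.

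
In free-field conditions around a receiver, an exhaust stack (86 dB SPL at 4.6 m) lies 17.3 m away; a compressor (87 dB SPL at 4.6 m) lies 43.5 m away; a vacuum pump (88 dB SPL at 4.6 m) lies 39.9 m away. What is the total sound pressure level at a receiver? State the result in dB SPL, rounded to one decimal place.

First find each source's level at the receiver (point-source: −20·log₁₀(r/r_ref)), then combine on an intensity basis.
exhaust stack: 86 − 20·log₁₀(17.3/4.6) = 86 − 11.51 = 74.49 dB SPL.
compressor: 87 − 20·log₁₀(43.5/4.6) = 87 − 19.51 = 67.49 dB SPL.
vacuum pump: 88 − 20·log₁₀(39.9/4.6) = 88 − 18.76 = 69.24 dB SPL.
Σ 10^(L/10) = 4.214e+07 → L_total = 10·log₁₀(4.214e+07) = 76.25 dB SPL.

76.2 dB SPL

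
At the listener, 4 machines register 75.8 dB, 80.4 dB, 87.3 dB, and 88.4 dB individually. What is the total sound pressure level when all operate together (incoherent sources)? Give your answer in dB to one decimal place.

91.4 dB

Incoherent sources combine by intensity addition: L_total = 10·log₁₀(Σ 10^(L_i/10)).
Σ 10^(L/10) = 10^(75.8/10) + 10^(80.4/10) + 10^(87.3/10) + 10^(88.4/10) = 1.377e+09.
L_total = 10·log₁₀(1.377e+09) = 91.39 dB.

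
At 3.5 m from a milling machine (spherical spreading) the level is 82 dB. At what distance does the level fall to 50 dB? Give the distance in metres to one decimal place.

139.3 m

Point-source spreading drops the level by 20·log₁₀(r₂/r₁); inverting, r₂/r₁ = 10^(ΔL/20).
r₂ = 3.5·10^((82−50)/20) = 3.5·10^(32.0/20) = 139.34 m.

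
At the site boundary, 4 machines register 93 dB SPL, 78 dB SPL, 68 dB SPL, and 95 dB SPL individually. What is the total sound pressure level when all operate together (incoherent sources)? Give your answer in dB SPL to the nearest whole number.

For uncorrelated sources the intensities add, so convert each level to linear form, sum, and take 10·log₁₀ of the total.
Σ 10^(L/10) = 10^(93/10) + 10^(78/10) + 10^(68/10) + 10^(95/10) = 5.227e+09.
L_total = 10·log₁₀(5.227e+09) = 97.18 dB SPL.

97 dB SPL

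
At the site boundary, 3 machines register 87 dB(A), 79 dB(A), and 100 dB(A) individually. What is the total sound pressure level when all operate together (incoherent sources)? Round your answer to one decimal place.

For uncorrelated sources the intensities add, so convert each level to linear form, sum, and take 10·log₁₀ of the total.
Σ 10^(L/10) = 10^(87/10) + 10^(79/10) + 10^(100/10) = 1.058e+10.
L_total = 10·log₁₀(1.058e+10) = 100.25 dB(A).

100.2 dB(A)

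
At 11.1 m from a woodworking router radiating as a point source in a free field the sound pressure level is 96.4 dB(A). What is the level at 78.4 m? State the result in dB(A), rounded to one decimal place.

79.4 dB(A)

Spherical spreading from a point source gives a 20·log₁₀(r₂/r₁) drop.
L₂ = 96.4 − 20·log₁₀(78.4/11.1) = 96.4 − 16.980 = 79.42 dB(A).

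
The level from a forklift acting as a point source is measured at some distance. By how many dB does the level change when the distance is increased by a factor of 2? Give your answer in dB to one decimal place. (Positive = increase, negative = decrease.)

-6.0 dB

Point-source spreading: ΔL = −20·log₁₀(r₂/r₁).
ΔL = −20·log₁₀(2) = -6.02 dB.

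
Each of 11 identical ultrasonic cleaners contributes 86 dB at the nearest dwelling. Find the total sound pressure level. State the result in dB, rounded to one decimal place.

96.4 dB

With 11 equal, uncorrelated contributions the intensity is 11× that of one unit, giving a rise of 10·log₁₀ 11.
L_total = 86 + 10·log₁₀(11) = 86 + 10.414 = 96.41 dB.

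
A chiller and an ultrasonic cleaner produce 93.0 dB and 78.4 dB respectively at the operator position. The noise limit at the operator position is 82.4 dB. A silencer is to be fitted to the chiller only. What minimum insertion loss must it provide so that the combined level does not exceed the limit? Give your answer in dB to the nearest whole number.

Everything except the chiller sums to 10^(78.4/10) = 6.918e+07 in linear terms, 78.40 dB.
The limit corresponds to 10^(82.4/10) = 1.738e+08; subtracting the fixed part leaves 1.046e+08 for the chiller, i.e. 80.20 dB.
So the chiller must be reduced from 93.0 to 80.20 dB: IL = 12.80 dB.

13 dB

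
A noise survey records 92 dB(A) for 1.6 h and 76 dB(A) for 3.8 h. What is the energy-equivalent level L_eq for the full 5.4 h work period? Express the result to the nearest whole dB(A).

87 dB(A)

Weight each interval's intensity by its duration and average over T = 5.4 h:
Σ tᵢ·10^(Lᵢ/10) = 1.6·10^(92/10) + 3.8·10^(76/10) = 2.687e+09.
L_eq = 10·log₁₀(2.687e+09/5.4) = 86.97 dB(A).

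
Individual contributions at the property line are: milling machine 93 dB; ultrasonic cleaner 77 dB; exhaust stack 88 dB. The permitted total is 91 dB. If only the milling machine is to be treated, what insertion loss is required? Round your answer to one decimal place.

Fixed contribution from the other sources: Σ 10^(L/10) = 10^(77/10) + 10^(88/10) = 6.811e+08 (88.33 dB).
The limit corresponds to 10^(91/10) = 1.259e+09; subtracting the fixed part leaves 5.778e+08 for the milling machine, i.e. 87.62 dB.
So the milling machine must be reduced from 93 to 87.62 dB: IL = 5.38 dB.

5.4 dB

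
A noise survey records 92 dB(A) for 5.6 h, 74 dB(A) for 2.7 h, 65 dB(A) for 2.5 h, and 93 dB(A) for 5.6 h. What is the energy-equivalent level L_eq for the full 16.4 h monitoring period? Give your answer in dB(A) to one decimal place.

Weight each interval's intensity by its duration and average over T = 16.4 h:
Σ tᵢ·10^(Lᵢ/10) = 5.6·10^(92/10) + 2.7·10^(74/10) + 2.5·10^(65/10) + 5.6·10^(93/10) = 2.012e+10.
L_eq = 10·log₁₀(2.012e+10/16.4) = 90.89 dB(A).

90.9 dB(A)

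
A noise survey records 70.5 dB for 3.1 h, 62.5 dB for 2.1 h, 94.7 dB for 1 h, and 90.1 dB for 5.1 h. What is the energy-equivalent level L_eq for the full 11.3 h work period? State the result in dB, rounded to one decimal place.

L_eq = 10·log₁₀[(1/T)·Σ tᵢ·10^(Lᵢ/10)] with T = 11.3 h.
Σ tᵢ·10^(Lᵢ/10) = 3.1·10^(70.5/10) + 2.1·10^(62.5/10) + 1·10^(94.7/10) + 5.1·10^(90.1/10) = 8.209e+09.
L_eq = 10·log₁₀(8.209e+09/11.3) = 88.61 dB.

88.6 dB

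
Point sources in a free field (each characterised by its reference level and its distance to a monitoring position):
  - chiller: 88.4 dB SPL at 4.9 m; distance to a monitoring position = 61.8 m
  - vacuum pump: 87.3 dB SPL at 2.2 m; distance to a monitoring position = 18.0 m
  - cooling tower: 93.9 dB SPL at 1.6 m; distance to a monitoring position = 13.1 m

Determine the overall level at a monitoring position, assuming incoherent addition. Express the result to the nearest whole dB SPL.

Apply inverse-square spreading to bring every level to the receiver, then sum 10^(L/10).
chiller: 88.4 − 20·log₁₀(61.8/4.9) = 88.4 − 22.02 = 66.38 dB SPL.
vacuum pump: 87.3 − 20·log₁₀(18.0/2.2) = 87.3 − 18.26 = 69.04 dB SPL.
cooling tower: 93.9 − 20·log₁₀(13.1/1.6) = 93.9 − 18.26 = 75.64 dB SPL.
Σ 10^(L/10) = 4.899e+07 → L_total = 10·log₁₀(4.899e+07) = 76.90 dB SPL.

77 dB SPL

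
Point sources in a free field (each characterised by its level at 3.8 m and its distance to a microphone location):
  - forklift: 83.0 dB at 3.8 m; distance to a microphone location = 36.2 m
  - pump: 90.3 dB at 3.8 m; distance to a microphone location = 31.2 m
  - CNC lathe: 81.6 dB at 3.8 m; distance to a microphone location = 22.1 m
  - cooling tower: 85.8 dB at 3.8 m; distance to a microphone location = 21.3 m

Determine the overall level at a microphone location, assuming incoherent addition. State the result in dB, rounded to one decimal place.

75.4 dB

Propagate each source to the receiver with L = L_ref − 20·log₁₀(r/r_ref), then add intensities.
forklift: 83.0 − 20·log₁₀(36.2/3.8) = 83.0 − 19.58 = 63.42 dB.
pump: 90.3 − 20·log₁₀(31.2/3.8) = 90.3 − 18.29 = 72.01 dB.
CNC lathe: 81.6 − 20·log₁₀(22.1/3.8) = 81.6 − 15.29 = 66.31 dB.
cooling tower: 85.8 − 20·log₁₀(21.3/3.8) = 85.8 − 14.97 = 70.83 dB.
Σ 10^(L/10) = 3.447e+07 → L_total = 10·log₁₀(3.447e+07) = 75.37 dB.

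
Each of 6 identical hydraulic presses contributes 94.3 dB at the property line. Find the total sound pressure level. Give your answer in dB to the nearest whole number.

102 dB

L_total = L₁ + 10·log₁₀ N for N identical incoherent sources.
L_total = 94.3 + 10·log₁₀(6) = 94.3 + 7.782 = 102.08 dB.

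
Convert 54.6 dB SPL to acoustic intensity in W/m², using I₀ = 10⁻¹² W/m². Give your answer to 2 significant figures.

2.9e-07 W/m²

L = 10·log₁₀(I/I₀) ⇒ I = I₀·10^(L/10) = 10⁻¹² × 10^5.46.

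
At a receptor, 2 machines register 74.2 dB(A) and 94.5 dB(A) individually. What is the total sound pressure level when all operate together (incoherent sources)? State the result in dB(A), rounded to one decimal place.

For uncorrelated sources the intensities add, so convert each level to linear form, sum, and take 10·log₁₀ of the total.
Σ 10^(L/10) = 10^(74.2/10) + 10^(94.5/10) = 2.845e+09.
L_total = 10·log₁₀(2.845e+09) = 94.54 dB(A).

94.5 dB(A)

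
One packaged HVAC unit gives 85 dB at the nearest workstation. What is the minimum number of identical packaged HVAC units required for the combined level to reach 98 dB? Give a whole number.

20

The shortfall is 98 − 85 = 13.0 dB, and N units add 10·log₁₀ N, so need 10·log₁₀ N ≥ 13.0.
N ≥ 10^(13.0/10) = 19.953, so N = 20.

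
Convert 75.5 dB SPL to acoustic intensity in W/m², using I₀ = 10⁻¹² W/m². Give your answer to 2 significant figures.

L = 10·log₁₀(I/I₀) ⇒ I = I₀·10^(L/10) = 10⁻¹² × 10^7.55.

3.5e-05 W/m²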